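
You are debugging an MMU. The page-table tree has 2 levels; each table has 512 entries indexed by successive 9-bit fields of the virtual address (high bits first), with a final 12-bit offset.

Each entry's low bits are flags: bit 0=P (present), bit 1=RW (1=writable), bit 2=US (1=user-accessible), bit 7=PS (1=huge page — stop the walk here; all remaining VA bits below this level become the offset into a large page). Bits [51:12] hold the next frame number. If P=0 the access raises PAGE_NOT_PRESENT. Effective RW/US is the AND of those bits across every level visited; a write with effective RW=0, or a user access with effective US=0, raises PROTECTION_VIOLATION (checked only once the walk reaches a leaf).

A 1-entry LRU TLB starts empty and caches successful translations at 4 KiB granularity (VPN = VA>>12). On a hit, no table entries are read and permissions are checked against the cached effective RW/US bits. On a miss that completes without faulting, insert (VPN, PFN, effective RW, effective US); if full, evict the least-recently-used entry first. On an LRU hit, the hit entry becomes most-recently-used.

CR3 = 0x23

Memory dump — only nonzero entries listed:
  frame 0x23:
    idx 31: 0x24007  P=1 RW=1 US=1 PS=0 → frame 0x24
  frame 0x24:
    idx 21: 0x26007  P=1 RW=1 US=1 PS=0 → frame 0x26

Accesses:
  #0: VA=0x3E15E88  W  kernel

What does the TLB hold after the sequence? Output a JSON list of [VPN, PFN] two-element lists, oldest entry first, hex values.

Trace:
#0 VA=0x3E15E88 (w,kernel):
  [0] read 0x23 idx=31: raw=0x24007 flags P=1 W=1 U=1 S=0
  [1] read 0x24 idx=21: raw=0x26007 flags P=1 W=1 U=1 S=0
  → PA=0x26E88  (2 entries read)

TLB: [["0x3E15", "0x26"]]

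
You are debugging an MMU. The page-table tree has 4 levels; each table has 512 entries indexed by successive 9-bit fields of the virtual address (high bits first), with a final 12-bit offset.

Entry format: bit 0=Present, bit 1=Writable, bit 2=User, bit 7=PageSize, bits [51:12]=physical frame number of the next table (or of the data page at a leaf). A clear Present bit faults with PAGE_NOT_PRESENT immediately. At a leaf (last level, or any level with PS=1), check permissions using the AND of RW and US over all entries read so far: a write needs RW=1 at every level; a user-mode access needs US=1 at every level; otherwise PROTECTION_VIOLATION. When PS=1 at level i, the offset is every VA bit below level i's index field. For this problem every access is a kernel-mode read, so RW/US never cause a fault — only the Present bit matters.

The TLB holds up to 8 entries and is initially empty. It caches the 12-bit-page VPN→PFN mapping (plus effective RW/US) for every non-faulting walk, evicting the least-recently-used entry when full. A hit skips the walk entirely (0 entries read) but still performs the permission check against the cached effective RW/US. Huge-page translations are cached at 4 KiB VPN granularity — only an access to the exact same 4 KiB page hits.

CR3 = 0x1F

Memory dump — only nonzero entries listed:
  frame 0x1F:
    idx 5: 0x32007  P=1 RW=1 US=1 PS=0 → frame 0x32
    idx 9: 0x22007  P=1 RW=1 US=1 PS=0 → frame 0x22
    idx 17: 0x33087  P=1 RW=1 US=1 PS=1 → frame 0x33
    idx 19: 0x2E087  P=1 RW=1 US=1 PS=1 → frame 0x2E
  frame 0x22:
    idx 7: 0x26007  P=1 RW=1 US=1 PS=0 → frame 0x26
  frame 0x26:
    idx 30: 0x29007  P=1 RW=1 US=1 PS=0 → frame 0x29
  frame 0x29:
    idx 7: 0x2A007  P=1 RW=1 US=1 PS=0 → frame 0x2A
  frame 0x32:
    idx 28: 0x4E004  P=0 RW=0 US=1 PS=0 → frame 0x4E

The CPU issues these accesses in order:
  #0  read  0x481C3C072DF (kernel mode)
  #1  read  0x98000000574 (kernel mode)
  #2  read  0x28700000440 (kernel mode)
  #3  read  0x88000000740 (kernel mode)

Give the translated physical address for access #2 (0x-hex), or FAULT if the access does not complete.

Trace:
#0 VA=0x481C3C072DF (r,kernel):
  L0: frame=0x1F idx=9 entry=0x22007 [P=1 RW=1 US=1 PS=0]
  L1: frame=0x22 idx=7 entry=0x26007 [P=1 RW=1 US=1 PS=0]
  L2: frame=0x26 idx=30 entry=0x29007 [P=1 RW=1 US=1 PS=0]
  L3: frame=0x29 idx=7 entry=0x2A007 [P=1 RW=1 US=1 PS=0]
  ✓ 0x2A2DF  — 4 lookups
#1 VA=0x98000000574 (r,kernel):
  L0: frame=0x1F idx=19 entry=0x2E087 [P=1 RW=1 US=1 PS=1]
  ✓ 0x2E574 (huge @L0)  — 1 lookups
#2 VA=0x28700000440 (r,kernel):
  L0: frame=0x1F idx=5 entry=0x32007 [P=1 RW=1 US=1 PS=0]
  L1: frame=0x32 idx=28 entry=0x4E004 [P=0 RW=0 US=1 PS=0]
  → PAGE_NOT_PRESENT  (2 entries read)
#3 VA=0x88000000740 (r,kernel):
  L0: frame=0x1F idx=17 entry=0x33087 [P=1 RW=1 US=1 PS=1]
  ✓ 0x33740 (huge @L0)  — 1 lookups

Access #2 PA: FAULT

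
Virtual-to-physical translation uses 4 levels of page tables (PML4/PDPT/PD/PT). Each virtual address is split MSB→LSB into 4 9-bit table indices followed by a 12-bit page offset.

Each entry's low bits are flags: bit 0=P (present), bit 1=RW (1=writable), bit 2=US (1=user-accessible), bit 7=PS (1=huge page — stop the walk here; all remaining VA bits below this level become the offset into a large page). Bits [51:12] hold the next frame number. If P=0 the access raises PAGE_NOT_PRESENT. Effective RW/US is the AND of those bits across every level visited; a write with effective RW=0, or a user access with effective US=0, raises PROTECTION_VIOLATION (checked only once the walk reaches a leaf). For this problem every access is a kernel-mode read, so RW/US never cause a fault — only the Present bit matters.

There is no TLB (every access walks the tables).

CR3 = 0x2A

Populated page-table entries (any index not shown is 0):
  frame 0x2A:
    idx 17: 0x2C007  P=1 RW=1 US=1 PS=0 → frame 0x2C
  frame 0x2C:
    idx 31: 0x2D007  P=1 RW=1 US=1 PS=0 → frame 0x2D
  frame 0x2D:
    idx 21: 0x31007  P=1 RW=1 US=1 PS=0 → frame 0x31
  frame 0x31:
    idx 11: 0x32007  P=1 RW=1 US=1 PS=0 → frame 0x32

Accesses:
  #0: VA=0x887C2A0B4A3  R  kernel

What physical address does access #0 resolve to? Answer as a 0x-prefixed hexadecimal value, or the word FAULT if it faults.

Trace:
#0 VA=0x887C2A0B4A3 (r,kernel):
  lvl0: tbl 0x2A, slot 17 ⇒ 0x2C007 (P1/RW1/US1/PS0)
  lvl1: tbl 0x2C, slot 31 ⇒ 0x2D007 (P1/RW1/US1/PS0)
  lvl2: tbl 0x2D, slot 21 ⇒ 0x31007 (P1/RW1/US1/PS0)
  lvl3: tbl 0x31, slot 11 ⇒ 0x32007 (P1/RW1/US1/PS0)
  ⇒ phys 0x324A3  [4 reads]

Access #0 PA: 0x324A3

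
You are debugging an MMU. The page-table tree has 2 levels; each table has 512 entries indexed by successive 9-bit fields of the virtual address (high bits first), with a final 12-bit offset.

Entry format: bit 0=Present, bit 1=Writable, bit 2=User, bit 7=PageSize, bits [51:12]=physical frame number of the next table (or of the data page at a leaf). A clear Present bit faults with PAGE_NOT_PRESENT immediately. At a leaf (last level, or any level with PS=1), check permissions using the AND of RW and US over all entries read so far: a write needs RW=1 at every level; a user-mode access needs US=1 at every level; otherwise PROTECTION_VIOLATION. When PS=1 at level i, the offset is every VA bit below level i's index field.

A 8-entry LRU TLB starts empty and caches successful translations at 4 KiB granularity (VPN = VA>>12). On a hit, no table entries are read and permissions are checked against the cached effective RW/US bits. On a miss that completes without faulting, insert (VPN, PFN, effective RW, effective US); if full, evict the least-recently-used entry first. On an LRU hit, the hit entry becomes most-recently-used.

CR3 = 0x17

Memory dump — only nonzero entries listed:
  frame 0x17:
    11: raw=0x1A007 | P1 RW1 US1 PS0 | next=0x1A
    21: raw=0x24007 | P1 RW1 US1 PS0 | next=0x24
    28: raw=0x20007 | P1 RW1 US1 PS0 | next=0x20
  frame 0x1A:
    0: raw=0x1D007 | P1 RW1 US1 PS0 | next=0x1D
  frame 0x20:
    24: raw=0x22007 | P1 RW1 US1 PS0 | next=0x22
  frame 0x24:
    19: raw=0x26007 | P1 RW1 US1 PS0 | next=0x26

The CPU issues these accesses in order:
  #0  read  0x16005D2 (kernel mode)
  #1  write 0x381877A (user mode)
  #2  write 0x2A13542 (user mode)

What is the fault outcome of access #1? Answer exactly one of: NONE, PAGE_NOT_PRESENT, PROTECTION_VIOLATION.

Per-access translation:
#0 VA=0x16005D2 (r,kernel):
  lvl0: tbl 0x17, slot 11 ⇒ 0x1A007 (P1/RW1/US1/PS0)
  lvl1: tbl 0x1A, slot 0 ⇒ 0x1D007 (P1/RW1/US1/PS0)
  ✓ 0x1D5D2  — 2 lookups
#1 VA=0x381877A (w,user):
  lvl0: tbl 0x17, slot 28 ⇒ 0x20007 (P1/RW1/US1/PS0)
  lvl1: tbl 0x20, slot 24 ⇒ 0x22007 (P1/RW1/US1/PS0)
  ✓ 0x2277A  — 2 lookups
#2 VA=0x2A13542 (w,user):
  lvl0: tbl 0x17, slot 21 ⇒ 0x24007 (P1/RW1/US1/PS0)
  lvl1: tbl 0x24, slot 19 ⇒ 0x26007 (P1/RW1/US1/PS0)
  ✓ 0x26542  — 2 lookups

Access #1 fault: NONE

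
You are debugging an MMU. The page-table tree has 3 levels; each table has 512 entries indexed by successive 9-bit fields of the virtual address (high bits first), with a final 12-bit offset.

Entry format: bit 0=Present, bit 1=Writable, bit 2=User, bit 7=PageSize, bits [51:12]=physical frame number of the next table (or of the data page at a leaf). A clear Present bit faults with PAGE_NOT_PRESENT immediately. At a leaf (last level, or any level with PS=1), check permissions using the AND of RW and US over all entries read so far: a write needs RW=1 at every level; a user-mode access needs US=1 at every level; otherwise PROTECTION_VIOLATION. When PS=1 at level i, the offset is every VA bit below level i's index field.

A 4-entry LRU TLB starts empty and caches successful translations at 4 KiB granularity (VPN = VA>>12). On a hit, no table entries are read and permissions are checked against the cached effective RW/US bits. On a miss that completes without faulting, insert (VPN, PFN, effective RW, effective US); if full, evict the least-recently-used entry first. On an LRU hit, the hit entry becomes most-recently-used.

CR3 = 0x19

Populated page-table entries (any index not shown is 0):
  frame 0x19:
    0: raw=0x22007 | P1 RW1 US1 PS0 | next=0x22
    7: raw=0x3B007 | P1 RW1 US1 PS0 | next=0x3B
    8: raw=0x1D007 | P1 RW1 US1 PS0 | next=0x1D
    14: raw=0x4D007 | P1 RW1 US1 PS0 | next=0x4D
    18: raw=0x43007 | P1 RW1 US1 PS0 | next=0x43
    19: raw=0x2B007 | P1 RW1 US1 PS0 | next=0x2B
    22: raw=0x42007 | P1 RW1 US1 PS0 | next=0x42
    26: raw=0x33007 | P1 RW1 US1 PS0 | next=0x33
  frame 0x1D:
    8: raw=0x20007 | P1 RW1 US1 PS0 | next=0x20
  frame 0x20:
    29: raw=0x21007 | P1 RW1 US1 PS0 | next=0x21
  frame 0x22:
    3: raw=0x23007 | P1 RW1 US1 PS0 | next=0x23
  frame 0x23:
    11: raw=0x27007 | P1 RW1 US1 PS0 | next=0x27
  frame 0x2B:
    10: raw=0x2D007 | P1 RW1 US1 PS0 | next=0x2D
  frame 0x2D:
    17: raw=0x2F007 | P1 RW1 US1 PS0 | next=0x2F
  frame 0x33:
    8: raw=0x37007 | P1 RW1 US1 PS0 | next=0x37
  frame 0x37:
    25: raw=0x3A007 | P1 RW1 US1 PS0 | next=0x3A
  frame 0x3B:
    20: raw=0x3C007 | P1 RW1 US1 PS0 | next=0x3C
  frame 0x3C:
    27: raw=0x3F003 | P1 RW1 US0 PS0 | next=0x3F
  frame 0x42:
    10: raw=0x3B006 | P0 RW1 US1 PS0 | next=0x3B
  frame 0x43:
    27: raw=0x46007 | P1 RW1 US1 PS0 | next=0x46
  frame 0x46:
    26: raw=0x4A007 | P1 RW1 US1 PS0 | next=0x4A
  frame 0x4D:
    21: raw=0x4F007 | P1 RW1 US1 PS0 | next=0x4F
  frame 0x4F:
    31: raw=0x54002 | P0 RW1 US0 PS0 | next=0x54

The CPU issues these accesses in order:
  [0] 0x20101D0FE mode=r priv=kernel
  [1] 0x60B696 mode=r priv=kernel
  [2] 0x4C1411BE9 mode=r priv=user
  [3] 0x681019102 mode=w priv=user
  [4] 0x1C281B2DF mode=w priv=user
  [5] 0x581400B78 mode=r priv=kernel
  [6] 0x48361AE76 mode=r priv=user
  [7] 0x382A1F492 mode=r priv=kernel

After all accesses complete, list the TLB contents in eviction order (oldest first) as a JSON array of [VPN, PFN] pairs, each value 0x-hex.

Walk each access:
#0 VA=0x20101D0FE (r,kernel):
  lvl0: tbl 0x19, slot 8 ⇒ 0x1D007 (P1/RW1/US1/PS0)
  lvl1: tbl 0x1D, slot 8 ⇒ 0x20007 (P1/RW1/US1/PS0)
  lvl2: tbl 0x20, slot 29 ⇒ 0x21007 (P1/RW1/US1/PS0)
  → PA=0x210FE  (3 entries read)
#1 VA=0x60B696 (r,kernel):
  lvl0: tbl 0x19, slot 0 ⇒ 0x22007 (P1/RW1/US1/PS0)
  lvl1: tbl 0x22, slot 3 ⇒ 0x23007 (P1/RW1/US1/PS0)
  lvl2: tbl 0x23, slot 11 ⇒ 0x27007 (P1/RW1/US1/PS0)
  → PA=0x27696  (3 entries read)
#2 VA=0x4C1411BE9 (r,user):
  lvl0: tbl 0x19, slot 19 ⇒ 0x2B007 (P1/RW1/US1/PS0)
  lvl1: tbl 0x2B, slot 10 ⇒ 0x2D007 (P1/RW1/US1/PS0)
  lvl2: tbl 0x2D, slot 17 ⇒ 0x2F007 (P1/RW1/US1/PS0)
  → PA=0x2FBE9  (3 entries read)
#3 VA=0x681019102 (w,user):
  lvl0: tbl 0x19, slot 26 ⇒ 0x33007 (P1/RW1/US1/PS0)
  lvl1: tbl 0x33, slot 8 ⇒ 0x37007 (P1/RW1/US1/PS0)
  lvl2: tbl 0x37, slot 25 ⇒ 0x3A007 (P1/RW1/US1/PS0)
  → PA=0x3A102  (3 entries read)
#4 VA=0x1C281B2DF (w,user):
  lvl0: tbl 0x19, slot 7 ⇒ 0x3B007 (P1/RW1/US1/PS0)
  lvl1: tbl 0x3B, slot 20 ⇒ 0x3C007 (P1/RW1/US1/PS0)
  lvl2: tbl 0x3C, slot 27 ⇒ 0x3F003 (P1/RW1/US0/PS0)
  → PROTECTION_VIOLATION  (3 entries read)
#5 VA=0x581400B78 (r,kernel):
  lvl0: tbl 0x19, slot 22 ⇒ 0x42007 (P1/RW1/US1/PS0)
  lvl1: tbl 0x42, slot 10 ⇒ 0x3B006 (P0/RW1/US1/PS0)
  → PAGE_NOT_PRESENT  (2 entries read)
#6 VA=0x48361AE76 (r,user):
  lvl0: tbl 0x19, slot 18 ⇒ 0x43007 (P1/RW1/US1/PS0)
  lvl1: tbl 0x43, slot 27 ⇒ 0x46007 (P1/RW1/US1/PS0)
  lvl2: tbl 0x46, slot 26 ⇒ 0x4A007 (P1/RW1/US1/PS0)
  → PA=0x4AE76  (3 entries read)
#7 VA=0x382A1F492 (r,kernel):
  lvl0: tbl 0x19, slot 14 ⇒ 0x4D007 (P1/RW1/US1/PS0)
  lvl1: tbl 0x4D, slot 21 ⇒ 0x4F007 (P1/RW1/US1/PS0)
  lvl2: tbl 0x4F, slot 31 ⇒ 0x54002 (P0/RW1/US0/PS0)
  → PAGE_NOT_PRESENT  (3 entries read)

TLB: [["0x60B", "0x27"], ["0x4C1411", "0x2F"], ["0x681019", "0x3A"], ["0x48361A", "0x4A"]]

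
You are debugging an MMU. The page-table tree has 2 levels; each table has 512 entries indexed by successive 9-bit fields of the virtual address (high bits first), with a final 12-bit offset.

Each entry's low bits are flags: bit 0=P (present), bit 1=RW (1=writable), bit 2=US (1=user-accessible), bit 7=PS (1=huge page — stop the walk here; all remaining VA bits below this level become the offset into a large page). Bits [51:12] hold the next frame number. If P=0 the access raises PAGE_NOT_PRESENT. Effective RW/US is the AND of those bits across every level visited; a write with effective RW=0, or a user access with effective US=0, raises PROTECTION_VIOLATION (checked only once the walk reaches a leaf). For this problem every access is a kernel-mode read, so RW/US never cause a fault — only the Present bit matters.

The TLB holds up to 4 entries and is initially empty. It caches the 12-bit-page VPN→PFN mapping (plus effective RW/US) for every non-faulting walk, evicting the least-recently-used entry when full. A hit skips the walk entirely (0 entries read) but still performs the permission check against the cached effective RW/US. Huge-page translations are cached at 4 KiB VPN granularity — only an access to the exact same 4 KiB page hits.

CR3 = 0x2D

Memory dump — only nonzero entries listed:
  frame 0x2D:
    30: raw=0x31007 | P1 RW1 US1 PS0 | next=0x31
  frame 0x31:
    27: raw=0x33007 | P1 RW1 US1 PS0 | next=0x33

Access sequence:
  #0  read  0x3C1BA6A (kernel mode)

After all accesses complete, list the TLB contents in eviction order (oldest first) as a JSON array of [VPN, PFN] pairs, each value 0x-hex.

Trace:
#0 VA=0x3C1BA6A (r,kernel):
  L0: frame=0x2D idx=30 entry=0x31007 [P=1 RW=1 US=1 PS=0]
  L1: frame=0x31 idx=27 entry=0x33007 [P=1 RW=1 US=1 PS=0]
  ⇒ phys 0x33A6A  [2 reads]

TLB: [["0x3C1B", "0x33"]]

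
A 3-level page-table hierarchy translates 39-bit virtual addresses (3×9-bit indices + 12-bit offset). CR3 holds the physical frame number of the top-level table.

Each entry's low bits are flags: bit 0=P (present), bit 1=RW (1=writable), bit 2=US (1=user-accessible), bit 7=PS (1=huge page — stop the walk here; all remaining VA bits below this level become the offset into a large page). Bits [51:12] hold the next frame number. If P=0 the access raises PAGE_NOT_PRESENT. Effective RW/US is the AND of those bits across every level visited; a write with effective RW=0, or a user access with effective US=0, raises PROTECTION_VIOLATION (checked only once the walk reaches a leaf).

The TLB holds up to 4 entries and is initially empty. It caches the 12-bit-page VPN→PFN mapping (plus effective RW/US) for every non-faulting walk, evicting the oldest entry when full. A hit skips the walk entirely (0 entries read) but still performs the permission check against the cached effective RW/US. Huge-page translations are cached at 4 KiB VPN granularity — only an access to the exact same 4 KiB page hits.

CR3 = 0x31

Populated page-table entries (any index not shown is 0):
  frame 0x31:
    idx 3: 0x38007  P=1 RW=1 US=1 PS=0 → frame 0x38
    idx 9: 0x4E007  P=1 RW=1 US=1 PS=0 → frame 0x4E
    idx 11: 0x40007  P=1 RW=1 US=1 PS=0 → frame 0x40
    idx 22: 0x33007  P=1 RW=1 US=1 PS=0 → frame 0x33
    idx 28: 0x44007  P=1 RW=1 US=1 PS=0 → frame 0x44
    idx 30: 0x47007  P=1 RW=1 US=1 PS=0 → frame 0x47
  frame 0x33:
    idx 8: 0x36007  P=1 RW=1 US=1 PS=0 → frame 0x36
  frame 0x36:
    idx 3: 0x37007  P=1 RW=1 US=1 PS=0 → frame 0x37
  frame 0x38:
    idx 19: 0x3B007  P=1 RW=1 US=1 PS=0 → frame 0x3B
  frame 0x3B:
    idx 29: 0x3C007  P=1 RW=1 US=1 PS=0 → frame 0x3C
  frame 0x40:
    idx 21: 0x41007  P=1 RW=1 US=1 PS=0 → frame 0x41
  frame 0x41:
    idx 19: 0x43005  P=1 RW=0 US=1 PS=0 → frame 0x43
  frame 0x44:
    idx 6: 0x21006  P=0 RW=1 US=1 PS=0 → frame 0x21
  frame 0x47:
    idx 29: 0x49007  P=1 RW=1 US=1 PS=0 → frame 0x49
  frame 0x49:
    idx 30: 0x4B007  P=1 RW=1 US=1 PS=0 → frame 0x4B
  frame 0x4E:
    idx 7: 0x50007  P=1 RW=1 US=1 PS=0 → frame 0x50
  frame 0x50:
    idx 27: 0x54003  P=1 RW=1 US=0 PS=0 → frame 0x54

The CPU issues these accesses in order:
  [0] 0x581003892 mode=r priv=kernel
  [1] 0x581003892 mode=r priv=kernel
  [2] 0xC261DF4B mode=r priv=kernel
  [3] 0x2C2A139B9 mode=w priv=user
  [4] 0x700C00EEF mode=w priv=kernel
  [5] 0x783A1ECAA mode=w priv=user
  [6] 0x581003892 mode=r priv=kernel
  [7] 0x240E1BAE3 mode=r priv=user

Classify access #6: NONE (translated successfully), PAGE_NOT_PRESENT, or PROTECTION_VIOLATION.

Walk each access:
#0 VA=0x581003892 (r,kernel):
  [0] read 0x31 idx=22: raw=0x33007 flags P=1 W=1 U=1 S=0
  [1] read 0x33 idx=8: raw=0x36007 flags P=1 W=1 U=1 S=0
  [2] read 0x36 idx=3: raw=0x37007 flags P=1 W=1 U=1 S=0
  ✓ 0x37892  — 3 lookups
#1 VA=0x581003892 (r,kernel):
  TLB hit vpn=0x581003 → PA=0x37892
#2 VA=0xC261DF4B (r,kernel):
  [0] read 0x31 idx=3: raw=0x38007 flags P=1 W=1 U=1 S=0
  [1] read 0x38 idx=19: raw=0x3B007 flags P=1 W=1 U=1 S=0
  [2] read 0x3B idx=29: raw=0x3C007 flags P=1 W=1 U=1 S=0
  ✓ 0x3CF4B  — 3 lookups
#3 VA=0x2C2A139B9 (w,user):
  [0] read 0x31 idx=11: raw=0x40007 flags P=1 W=1 U=1 S=0
  [1] read 0x40 idx=21: raw=0x41007 flags P=1 W=1 U=1 S=0
  [2] read 0x41 idx=19: raw=0x43005 flags P=1 W=0 U=1 S=0
  ✗ PROTECTION_VIOLATION  [3 reads]
#4 VA=0x700C00EEF (w,kernel):
  [0] read 0x31 idx=28: raw=0x44007 flags P=1 W=1 U=1 S=0
  [1] read 0x44 idx=6: raw=0x21006 flags P=0 W=1 U=1 S=0
  ✗ PAGE_NOT_PRESENT  [2 reads]
#5 VA=0x783A1ECAA (w,user):
  [0] read 0x31 idx=30: raw=0x47007 flags P=1 W=1 U=1 S=0
  [1] read 0x47 idx=29: raw=0x49007 flags P=1 W=1 U=1 S=0
  [2] read 0x49 idx=30: raw=0x4B007 flags P=1 W=1 U=1 S=0
  ✓ 0x4BCAA  — 3 lookups
#6 VA=0x581003892 (r,kernel):
  TLB hit vpn=0x581003 → PA=0x37892
#7 VA=0x240E1BAE3 (r,user):
  [0] read 0x31 idx=9: raw=0x4E007 flags P=1 W=1 U=1 S=0
  [1] read 0x4E idx=7: raw=0x50007 flags P=1 W=1 U=1 S=0
  [2] read 0x50 idx=27: raw=0x54003 flags P=1 W=1 U=0 S=0
  ✗ PROTECTION_VIOLATION  [3 reads]

Access #6 fault: NONE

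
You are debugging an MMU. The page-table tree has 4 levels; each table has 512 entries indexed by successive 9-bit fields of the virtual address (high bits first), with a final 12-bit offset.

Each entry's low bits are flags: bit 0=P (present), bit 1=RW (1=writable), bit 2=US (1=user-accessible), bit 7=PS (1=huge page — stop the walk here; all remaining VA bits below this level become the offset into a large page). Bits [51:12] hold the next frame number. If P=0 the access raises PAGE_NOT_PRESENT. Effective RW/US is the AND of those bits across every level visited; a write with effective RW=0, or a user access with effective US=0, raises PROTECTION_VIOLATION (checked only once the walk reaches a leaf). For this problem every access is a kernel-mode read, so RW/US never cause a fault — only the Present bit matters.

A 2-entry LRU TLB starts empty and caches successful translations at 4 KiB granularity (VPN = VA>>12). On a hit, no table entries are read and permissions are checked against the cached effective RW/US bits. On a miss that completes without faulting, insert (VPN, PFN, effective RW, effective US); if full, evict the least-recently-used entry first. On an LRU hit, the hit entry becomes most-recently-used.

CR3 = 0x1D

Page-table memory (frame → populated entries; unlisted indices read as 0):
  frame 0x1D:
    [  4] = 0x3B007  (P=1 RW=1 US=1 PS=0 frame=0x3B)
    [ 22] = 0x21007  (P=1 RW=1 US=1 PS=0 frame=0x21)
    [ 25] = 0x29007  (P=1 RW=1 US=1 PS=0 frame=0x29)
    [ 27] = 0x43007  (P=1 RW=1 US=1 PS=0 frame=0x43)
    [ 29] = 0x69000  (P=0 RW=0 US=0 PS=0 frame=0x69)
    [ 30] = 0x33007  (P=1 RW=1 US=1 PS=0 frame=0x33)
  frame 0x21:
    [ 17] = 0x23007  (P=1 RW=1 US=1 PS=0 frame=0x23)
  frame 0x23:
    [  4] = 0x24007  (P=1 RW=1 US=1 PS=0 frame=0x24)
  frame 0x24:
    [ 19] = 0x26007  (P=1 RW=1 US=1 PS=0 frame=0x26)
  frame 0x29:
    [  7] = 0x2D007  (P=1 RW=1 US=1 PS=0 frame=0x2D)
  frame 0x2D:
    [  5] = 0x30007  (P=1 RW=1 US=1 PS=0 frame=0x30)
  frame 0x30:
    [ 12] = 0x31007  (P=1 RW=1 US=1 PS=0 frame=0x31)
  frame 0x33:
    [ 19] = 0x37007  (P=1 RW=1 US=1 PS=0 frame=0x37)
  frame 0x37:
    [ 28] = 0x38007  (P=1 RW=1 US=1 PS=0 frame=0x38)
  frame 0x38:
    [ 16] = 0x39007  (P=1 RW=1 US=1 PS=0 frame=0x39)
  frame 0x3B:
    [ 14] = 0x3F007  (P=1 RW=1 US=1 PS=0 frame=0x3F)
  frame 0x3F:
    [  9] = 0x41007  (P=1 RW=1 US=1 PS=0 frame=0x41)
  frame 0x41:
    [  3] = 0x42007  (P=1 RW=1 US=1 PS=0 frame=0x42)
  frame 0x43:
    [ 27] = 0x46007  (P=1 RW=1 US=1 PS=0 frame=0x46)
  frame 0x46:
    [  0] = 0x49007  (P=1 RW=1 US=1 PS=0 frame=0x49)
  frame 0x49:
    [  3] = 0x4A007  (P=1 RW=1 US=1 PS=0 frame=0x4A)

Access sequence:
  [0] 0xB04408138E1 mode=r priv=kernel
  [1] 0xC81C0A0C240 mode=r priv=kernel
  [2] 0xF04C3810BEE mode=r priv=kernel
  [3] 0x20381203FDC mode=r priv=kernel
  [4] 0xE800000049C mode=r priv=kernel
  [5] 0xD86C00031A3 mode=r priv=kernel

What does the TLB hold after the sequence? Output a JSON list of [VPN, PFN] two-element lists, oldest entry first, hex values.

Walk each access:
#0 VA=0xB04408138E1 (r,kernel):
  L0 @0x1D[22] → 0x21007  P=1,RW=1,US=1,PS=0
  L1 @0x21[17] → 0x23007  P=1,RW=1,US=1,PS=0
  L2 @0x23[4] → 0x24007  P=1,RW=1,US=1,PS=0
  L3 @0x24[19] → 0x26007  P=1,RW=1,US=1,PS=0
  → PA=0x268E1  (4 entries read)
#1 VA=0xC81C0A0C240 (r,kernel):
  L0 @0x1D[25] → 0x29007  P=1,RW=1,US=1,PS=0
  L1 @0x29[7] → 0x2D007  P=1,RW=1,US=1,PS=0
  L2 @0x2D[5] → 0x30007  P=1,RW=1,US=1,PS=0
  L3 @0x30[12] → 0x31007  P=1,RW=1,US=1,PS=0
  → PA=0x31240  (4 entries read)
#2 VA=0xF04C3810BEE (r,kernel):
  L0 @0x1D[30] → 0x33007  P=1,RW=1,US=1,PS=0
  L1 @0x33[19] → 0x37007  P=1,RW=1,US=1,PS=0
  L2 @0x37[28] → 0x38007  P=1,RW=1,US=1,PS=0
  L3 @0x38[16] → 0x39007  P=1,RW=1,US=1,PS=0
  → PA=0x39BEE  (4 entries read)
#3 VA=0x20381203FDC (r,kernel):
  L0 @0x1D[4] → 0x3B007  P=1,RW=1,US=1,PS=0
  L1 @0x3B[14] → 0x3F007  P=1,RW=1,US=1,PS=0
  L2 @0x3F[9] → 0x41007  P=1,RW=1,US=1,PS=0
  L3 @0x41[3] → 0x42007  P=1,RW=1,US=1,PS=0
  → PA=0x42FDC  (4 entries read)
#4 VA=0xE800000049C (r,kernel):
  L0 @0x1D[29] → 0x69000  P=0,RW=0,US=0,PS=0
  → PAGE_NOT_PRESENT  (1 entries read)
#5 VA=0xD86C00031A3 (r,kernel):
  L0 @0x1D[27] → 0x43007  P=1,RW=1,US=1,PS=0
  L1 @0x43[27] → 0x46007  P=1,RW=1,US=1,PS=0
  L2 @0x46[0] → 0x49007  P=1,RW=1,US=1,PS=0
  L3 @0x49[3] → 0x4A007  P=1,RW=1,US=1,PS=0
  → PA=0x4A1A3  (4 entries read)

TLB: [["0x20381203", "0x42"], ["0xD86C0003", "0x4A"]]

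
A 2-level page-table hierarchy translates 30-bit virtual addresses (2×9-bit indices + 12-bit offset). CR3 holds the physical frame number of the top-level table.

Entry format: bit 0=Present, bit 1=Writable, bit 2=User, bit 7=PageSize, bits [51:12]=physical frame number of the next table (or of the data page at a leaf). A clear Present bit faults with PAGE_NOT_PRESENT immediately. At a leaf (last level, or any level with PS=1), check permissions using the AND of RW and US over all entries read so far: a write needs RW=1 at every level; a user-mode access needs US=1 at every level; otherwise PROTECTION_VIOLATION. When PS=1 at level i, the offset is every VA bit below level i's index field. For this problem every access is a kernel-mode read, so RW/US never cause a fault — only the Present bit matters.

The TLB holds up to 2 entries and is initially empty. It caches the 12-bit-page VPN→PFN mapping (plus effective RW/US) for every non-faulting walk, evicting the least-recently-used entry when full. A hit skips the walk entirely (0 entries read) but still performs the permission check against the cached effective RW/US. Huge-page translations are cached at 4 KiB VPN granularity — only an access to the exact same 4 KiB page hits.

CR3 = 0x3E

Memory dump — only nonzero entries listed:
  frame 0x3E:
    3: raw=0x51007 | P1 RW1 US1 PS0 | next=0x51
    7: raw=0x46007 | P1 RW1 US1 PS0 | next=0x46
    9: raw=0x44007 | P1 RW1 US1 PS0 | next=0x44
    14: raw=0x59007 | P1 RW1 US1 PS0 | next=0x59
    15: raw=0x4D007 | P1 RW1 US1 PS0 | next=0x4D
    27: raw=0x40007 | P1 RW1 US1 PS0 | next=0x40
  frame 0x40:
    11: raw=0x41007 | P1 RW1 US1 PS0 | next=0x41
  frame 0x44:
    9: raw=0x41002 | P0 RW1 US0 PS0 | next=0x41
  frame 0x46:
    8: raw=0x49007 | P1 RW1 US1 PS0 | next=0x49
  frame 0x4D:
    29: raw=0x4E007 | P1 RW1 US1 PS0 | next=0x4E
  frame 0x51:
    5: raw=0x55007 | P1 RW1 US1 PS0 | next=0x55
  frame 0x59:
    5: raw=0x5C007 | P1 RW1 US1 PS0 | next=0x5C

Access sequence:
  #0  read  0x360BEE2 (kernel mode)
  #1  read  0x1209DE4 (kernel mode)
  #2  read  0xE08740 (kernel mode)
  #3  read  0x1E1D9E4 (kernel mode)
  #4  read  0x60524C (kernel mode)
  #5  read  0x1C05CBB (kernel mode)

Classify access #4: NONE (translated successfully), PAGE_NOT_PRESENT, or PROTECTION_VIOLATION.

Walk each access:
#0 VA=0x360BEE2 (r,kernel):
  L0: frame=0x3E idx=27 entry=0x40007 [P=1 RW=1 US=1 PS=0]
  L1: frame=0x40 idx=11 entry=0x41007 [P=1 RW=1 US=1 PS=0]
  → PA=0x41EE2  (2 entries read)
#1 VA=0x1209DE4 (r,kernel):
  L0: frame=0x3E idx=9 entry=0x44007 [P=1 RW=1 US=1 PS=0]
  L1: frame=0x44 idx=9 entry=0x41002 [P=0 RW=1 US=0 PS=0]
  ⇒ fault: PAGE_NOT_PRESENT  — 2 lookups
#2 VA=0xE08740 (r,kernel):
  L0: frame=0x3E idx=7 entry=0x46007 [P=1 RW=1 US=1 PS=0]
  L1: frame=0x46 idx=8 entry=0x49007 [P=1 RW=1 US=1 PS=0]
  → PA=0x49740  (2 entries read)
#3 VA=0x1E1D9E4 (r,kernel):
  L0: frame=0x3E idx=15 entry=0x4D007 [P=1 RW=1 US=1 PS=0]
  L1: frame=0x4D idx=29 entry=0x4E007 [P=1 RW=1 US=1 PS=0]
  → PA=0x4E9E4  (2 entries read)
#4 VA=0x60524C (r,kernel):
  L0: frame=0x3E idx=3 entry=0x51007 [P=1 RW=1 US=1 PS=0]
  L1: frame=0x51 idx=5 entry=0x55007 [P=1 RW=1 US=1 PS=0]
  → PA=0x5524C  (2 entries read)
#5 VA=0x1C05CBB (r,kernel):
  L0: frame=0x3E idx=14 entry=0x59007 [P=1 RW=1 US=1 PS=0]
  L1: frame=0x59 idx=5 entry=0x5C007 [P=1 RW=1 US=1 PS=0]
  → PA=0x5CCBB  (2 entries read)

Access #4 fault: NONE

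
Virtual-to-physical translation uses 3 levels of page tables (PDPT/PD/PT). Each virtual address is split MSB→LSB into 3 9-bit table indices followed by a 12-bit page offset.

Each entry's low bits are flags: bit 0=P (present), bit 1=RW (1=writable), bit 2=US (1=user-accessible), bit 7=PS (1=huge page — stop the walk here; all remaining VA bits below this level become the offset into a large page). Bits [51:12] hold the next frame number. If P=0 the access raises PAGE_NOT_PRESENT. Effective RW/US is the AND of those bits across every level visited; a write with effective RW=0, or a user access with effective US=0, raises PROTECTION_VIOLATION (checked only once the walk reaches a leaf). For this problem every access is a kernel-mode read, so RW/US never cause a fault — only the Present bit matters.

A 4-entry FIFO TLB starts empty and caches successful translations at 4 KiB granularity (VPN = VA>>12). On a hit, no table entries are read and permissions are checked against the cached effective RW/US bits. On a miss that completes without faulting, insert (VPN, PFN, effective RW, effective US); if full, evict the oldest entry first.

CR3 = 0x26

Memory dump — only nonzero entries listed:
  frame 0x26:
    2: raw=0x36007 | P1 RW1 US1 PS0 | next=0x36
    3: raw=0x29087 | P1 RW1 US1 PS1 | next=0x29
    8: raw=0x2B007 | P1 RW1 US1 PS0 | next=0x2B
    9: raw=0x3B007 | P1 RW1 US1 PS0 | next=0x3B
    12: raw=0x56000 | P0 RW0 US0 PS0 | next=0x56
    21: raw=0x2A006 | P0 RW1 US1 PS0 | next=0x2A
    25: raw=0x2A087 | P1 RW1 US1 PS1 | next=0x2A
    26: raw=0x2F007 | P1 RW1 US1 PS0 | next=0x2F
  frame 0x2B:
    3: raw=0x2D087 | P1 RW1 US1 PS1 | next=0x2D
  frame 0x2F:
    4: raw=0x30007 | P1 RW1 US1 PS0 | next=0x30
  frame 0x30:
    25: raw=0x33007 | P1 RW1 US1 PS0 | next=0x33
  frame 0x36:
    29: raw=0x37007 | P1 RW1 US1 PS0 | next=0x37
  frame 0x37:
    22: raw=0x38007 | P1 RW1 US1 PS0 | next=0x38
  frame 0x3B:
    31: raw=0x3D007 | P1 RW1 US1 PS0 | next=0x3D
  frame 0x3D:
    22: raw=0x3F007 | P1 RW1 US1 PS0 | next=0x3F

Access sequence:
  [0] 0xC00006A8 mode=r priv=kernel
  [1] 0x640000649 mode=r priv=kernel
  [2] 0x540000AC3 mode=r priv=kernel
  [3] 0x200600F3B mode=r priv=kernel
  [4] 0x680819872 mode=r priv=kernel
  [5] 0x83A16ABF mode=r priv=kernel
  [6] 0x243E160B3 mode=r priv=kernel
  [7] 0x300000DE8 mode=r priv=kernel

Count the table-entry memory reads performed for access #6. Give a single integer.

Trace:
#0 VA=0xC00006A8 (r,kernel):
  lvl0: tbl 0x26, slot 3 ⇒ 0x29087 (P1/RW1/US1/PS1)
  ⇒ phys 0x296A8 (huge @L0)  [1 reads]
#1 VA=0x640000649 (r,kernel):
  lvl0: tbl 0x26, slot 25 ⇒ 0x2A087 (P1/RW1/US1/PS1)
  ⇒ phys 0x2A649 (huge @L0)  [1 reads]
#2 VA=0x540000AC3 (r,kernel):
  lvl0: tbl 0x26, slot 21 ⇒ 0x2A006 (P0/RW1/US1/PS0)
  → PAGE_NOT_PRESENT  (1 entries read)
#3 VA=0x200600F3B (r,kernel):
  lvl0: tbl 0x26, slot 8 ⇒ 0x2B007 (P1/RW1/US1/PS0)
  lvl1: tbl 0x2B, slot 3 ⇒ 0x2D087 (P1/RW1/US1/PS1)
  ⇒ phys 0x2DF3B (huge @L1)  [2 reads]
#4 VA=0x680819872 (r,kernel):
  lvl0: tbl 0x26, slot 26 ⇒ 0x2F007 (P1/RW1/US1/PS0)
  lvl1: tbl 0x2F, slot 4 ⇒ 0x30007 (P1/RW1/US1/PS0)
  lvl2: tbl 0x30, slot 25 ⇒ 0x33007 (P1/RW1/US1/PS0)
  ⇒ phys 0x33872  [3 reads]
#5 VA=0x83A16ABF (r,kernel):
  lvl0: tbl 0x26, slot 2 ⇒ 0x36007 (P1/RW1/US1/PS0)
  lvl1: tbl 0x36, slot 29 ⇒ 0x37007 (P1/RW1/US1/PS0)
  lvl2: tbl 0x37, slot 22 ⇒ 0x38007 (P1/RW1/US1/PS0)
  ⇒ phys 0x38ABF  [3 reads]
#6 VA=0x243E160B3 (r,kernel):
  lvl0: tbl 0x26, slot 9 ⇒ 0x3B007 (P1/RW1/US1/PS0)
  lvl1: tbl 0x3B, slot 31 ⇒ 0x3D007 (P1/RW1/US1/PS0)
  lvl2: tbl 0x3D, slot 22 ⇒ 0x3F007 (P1/RW1/US1/PS0)
  ⇒ phys 0x3F0B3  [3 reads]
#7 VA=0x300000DE8 (r,kernel):
  lvl0: tbl 0x26, slot 12 ⇒ 0x56000 (P0/RW0/US0/PS0)
  → PAGE_NOT_PRESENT  (1 entries read)

Entries read for #6: 3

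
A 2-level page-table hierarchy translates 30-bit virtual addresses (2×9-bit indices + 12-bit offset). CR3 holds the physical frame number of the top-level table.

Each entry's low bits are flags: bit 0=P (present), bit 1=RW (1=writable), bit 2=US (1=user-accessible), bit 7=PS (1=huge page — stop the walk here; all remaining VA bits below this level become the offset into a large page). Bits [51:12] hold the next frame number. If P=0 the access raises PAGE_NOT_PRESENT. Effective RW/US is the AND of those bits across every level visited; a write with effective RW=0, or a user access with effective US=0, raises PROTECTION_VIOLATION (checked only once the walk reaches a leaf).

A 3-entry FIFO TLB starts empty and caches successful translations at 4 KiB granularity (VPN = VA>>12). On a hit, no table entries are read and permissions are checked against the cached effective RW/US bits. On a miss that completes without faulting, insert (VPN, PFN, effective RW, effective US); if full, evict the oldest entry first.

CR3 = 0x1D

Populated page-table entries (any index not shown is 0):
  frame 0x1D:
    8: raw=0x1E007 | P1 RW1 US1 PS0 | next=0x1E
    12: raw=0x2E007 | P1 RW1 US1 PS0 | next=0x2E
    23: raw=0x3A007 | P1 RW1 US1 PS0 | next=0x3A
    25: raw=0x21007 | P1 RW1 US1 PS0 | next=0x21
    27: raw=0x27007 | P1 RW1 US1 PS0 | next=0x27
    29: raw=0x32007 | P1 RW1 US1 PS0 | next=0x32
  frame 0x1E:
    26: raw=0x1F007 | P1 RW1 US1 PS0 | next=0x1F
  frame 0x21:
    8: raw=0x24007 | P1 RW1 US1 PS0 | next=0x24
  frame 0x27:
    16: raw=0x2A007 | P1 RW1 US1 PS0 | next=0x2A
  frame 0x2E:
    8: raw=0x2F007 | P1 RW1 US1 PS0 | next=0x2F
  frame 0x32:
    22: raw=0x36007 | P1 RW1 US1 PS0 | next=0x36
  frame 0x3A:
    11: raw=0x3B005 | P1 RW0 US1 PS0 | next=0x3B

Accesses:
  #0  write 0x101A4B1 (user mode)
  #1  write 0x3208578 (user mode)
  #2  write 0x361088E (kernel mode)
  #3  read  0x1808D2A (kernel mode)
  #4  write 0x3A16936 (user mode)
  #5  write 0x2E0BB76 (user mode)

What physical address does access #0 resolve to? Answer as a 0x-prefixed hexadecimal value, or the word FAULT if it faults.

Trace:
#0 VA=0x101A4B1 (w,user):
  L0: frame=0x1D idx=8 entry=0x1E007 [P=1 RW=1 US=1 PS=0]
  L1: frame=0x1E idx=26 entry=0x1F007 [P=1 RW=1 US=1 PS=0]
  ✓ 0x1F4B1  — 2 lookups
#1 VA=0x3208578 (w,user):
  L0: frame=0x1D idx=25 entry=0x21007 [P=1 RW=1 US=1 PS=0]
  L1: frame=0x21 idx=8 entry=0x24007 [P=1 RW=1 US=1 PS=0]
  ✓ 0x24578  — 2 lookups
#2 VA=0x361088E (w,kernel):
  L0: frame=0x1D idx=27 entry=0x27007 [P=1 RW=1 US=1 PS=0]
  L1: frame=0x27 idx=16 entry=0x2A007 [P=1 RW=1 US=1 PS=0]
  ✓ 0x2A88E  — 2 lookups
#3 VA=0x1808D2A (r,kernel):
  L0: frame=0x1D idx=12 entry=0x2E007 [P=1 RW=1 US=1 PS=0]
  L1: frame=0x2E idx=8 entry=0x2F007 [P=1 RW=1 US=1 PS=0]
  ✓ 0x2FD2A  — 2 lookups
#4 VA=0x3A16936 (w,user):
  L0: frame=0x1D idx=29 entry=0x32007 [P=1 RW=1 US=1 PS=0]
  L1: frame=0x32 idx=22 entry=0x36007 [P=1 RW=1 US=1 PS=0]
  ✓ 0x36936  — 2 lookups
#5 VA=0x2E0BB76 (w,user):
  L0: frame=0x1D idx=23 entry=0x3A007 [P=1 RW=1 US=1 PS=0]
  L1: frame=0x3A idx=11 entry=0x3B005 [P=1 RW=0 US=1 PS=0]
  ⇒ fault: PROTECTION_VIOLATION  — 2 lookups

Access #0 PA: 0x1F4B1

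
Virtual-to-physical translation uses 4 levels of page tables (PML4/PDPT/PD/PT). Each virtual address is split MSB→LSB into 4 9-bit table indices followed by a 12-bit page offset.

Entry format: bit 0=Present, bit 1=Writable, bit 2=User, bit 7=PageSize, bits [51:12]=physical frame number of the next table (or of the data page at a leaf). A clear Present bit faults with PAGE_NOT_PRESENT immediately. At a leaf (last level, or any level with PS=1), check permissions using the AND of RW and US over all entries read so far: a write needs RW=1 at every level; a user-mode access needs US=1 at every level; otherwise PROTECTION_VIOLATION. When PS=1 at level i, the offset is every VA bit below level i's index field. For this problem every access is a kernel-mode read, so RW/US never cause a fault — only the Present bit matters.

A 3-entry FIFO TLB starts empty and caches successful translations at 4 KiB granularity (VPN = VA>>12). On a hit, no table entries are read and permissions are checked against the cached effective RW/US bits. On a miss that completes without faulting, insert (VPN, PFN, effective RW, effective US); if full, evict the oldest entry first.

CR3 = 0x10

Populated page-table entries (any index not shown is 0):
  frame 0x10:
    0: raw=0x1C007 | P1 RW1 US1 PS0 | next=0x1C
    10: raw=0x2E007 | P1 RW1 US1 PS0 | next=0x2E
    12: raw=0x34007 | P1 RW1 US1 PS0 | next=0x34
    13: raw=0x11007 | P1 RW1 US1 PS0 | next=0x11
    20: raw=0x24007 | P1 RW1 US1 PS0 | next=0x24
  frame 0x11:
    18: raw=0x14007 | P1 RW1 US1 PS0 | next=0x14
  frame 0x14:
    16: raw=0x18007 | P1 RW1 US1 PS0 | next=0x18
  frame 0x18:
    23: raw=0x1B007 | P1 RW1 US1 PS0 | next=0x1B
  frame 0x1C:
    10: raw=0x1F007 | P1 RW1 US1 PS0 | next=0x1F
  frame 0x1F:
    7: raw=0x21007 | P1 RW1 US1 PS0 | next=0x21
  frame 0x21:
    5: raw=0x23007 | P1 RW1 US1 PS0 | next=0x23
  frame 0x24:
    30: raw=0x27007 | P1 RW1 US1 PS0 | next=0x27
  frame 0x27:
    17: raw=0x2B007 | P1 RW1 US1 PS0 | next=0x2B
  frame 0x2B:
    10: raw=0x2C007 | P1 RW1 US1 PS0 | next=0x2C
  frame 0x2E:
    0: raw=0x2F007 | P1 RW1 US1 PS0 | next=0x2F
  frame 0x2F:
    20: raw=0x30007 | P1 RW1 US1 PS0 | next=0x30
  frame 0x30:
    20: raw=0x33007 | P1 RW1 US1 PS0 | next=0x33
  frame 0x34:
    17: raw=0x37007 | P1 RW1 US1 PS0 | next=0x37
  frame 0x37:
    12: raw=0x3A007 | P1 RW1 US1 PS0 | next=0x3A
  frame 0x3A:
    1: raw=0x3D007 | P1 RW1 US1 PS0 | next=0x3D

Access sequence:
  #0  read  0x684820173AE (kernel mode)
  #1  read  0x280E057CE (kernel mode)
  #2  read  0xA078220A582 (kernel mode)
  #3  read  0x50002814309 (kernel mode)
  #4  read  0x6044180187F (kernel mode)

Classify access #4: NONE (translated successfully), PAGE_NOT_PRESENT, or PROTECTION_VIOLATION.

Per-access translation:
#0 VA=0x684820173AE (r,kernel):
  lvl0: tbl 0x10, slot 13 ⇒ 0x11007 (P1/RW1/US1/PS0)
  lvl1: tbl 0x11, slot 18 ⇒ 0x14007 (P1/RW1/US1/PS0)
  lvl2: tbl 0x14, slot 16 ⇒ 0x18007 (P1/RW1/US1/PS0)
  lvl3: tbl 0x18, slot 23 ⇒ 0x1B007 (P1/RW1/US1/PS0)
  ✓ 0x1B3AE  — 4 lookups
#1 VA=0x280E057CE (r,kernel):
  lvl0: tbl 0x10, slot 0 ⇒ 0x1C007 (P1/RW1/US1/PS0)
  lvl1: tbl 0x1C, slot 10 ⇒ 0x1F007 (P1/RW1/US1/PS0)
  lvl2: tbl 0x1F, slot 7 ⇒ 0x21007 (P1/RW1/US1/PS0)
  lvl3: tbl 0x21, slot 5 ⇒ 0x23007 (P1/RW1/US1/PS0)
  ✓ 0x237CE  — 4 lookups
#2 VA=0xA078220A582 (r,kernel):
  lvl0: tbl 0x10, slot 20 ⇒ 0x24007 (P1/RW1/US1/PS0)
  lvl1: tbl 0x24, slot 30 ⇒ 0x27007 (P1/RW1/US1/PS0)
  lvl2: tbl 0x27, slot 17 ⇒ 0x2B007 (P1/RW1/US1/PS0)
  lvl3: tbl 0x2B, slot 10 ⇒ 0x2C007 (P1/RW1/US1/PS0)
  ✓ 0x2C582  — 4 lookups
#3 VA=0x50002814309 (r,kernel):
  lvl0: tbl 0x10, slot 10 ⇒ 0x2E007 (P1/RW1/US1/PS0)
  lvl1: tbl 0x2E, slot 0 ⇒ 0x2F007 (P1/RW1/US1/PS0)
  lvl2: tbl 0x2F, slot 20 ⇒ 0x30007 (P1/RW1/US1/PS0)
  lvl3: tbl 0x30, slot 20 ⇒ 0x33007 (P1/RW1/US1/PS0)
  ✓ 0x33309  — 4 lookups
#4 VA=0x6044180187F (r,kernel):
  lvl0: tbl 0x10, slot 12 ⇒ 0x34007 (P1/RW1/US1/PS0)
  lvl1: tbl 0x34, slot 17 ⇒ 0x37007 (P1/RW1/US1/PS0)
  lvl2: tbl 0x37, slot 12 ⇒ 0x3A007 (P1/RW1/US1/PS0)
  lvl3: tbl 0x3A, slot 1 ⇒ 0x3D007 (P1/RW1/US1/PS0)
  ✓ 0x3D87F  — 4 lookups

Access #4 fault: NONE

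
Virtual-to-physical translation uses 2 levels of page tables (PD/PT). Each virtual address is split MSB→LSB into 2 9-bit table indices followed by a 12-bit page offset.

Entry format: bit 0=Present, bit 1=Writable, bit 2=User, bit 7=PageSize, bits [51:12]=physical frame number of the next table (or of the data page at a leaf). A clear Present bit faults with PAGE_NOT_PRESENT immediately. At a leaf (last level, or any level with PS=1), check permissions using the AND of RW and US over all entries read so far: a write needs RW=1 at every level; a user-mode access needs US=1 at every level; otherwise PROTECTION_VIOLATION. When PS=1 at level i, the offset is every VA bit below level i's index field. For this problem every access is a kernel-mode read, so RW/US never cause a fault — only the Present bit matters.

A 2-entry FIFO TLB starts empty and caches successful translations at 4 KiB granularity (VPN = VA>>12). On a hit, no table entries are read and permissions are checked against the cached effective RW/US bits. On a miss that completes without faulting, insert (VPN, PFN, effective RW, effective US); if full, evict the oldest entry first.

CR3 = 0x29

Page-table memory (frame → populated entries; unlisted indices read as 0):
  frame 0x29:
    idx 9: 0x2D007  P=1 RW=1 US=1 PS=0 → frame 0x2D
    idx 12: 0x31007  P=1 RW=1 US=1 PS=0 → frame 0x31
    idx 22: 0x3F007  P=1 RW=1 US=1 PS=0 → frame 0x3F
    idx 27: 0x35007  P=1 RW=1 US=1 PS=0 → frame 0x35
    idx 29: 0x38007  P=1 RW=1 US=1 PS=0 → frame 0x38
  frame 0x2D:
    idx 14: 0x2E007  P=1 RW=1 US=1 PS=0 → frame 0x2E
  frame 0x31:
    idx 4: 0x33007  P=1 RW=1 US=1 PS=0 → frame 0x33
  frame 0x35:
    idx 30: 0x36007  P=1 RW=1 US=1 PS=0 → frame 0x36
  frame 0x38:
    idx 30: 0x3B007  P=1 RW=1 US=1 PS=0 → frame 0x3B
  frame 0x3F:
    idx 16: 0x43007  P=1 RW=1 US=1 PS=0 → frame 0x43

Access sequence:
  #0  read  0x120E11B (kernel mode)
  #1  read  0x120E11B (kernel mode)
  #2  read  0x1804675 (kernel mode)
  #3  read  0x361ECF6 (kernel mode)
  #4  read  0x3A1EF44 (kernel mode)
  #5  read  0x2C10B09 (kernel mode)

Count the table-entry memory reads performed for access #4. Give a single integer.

Trace:
#0 VA=0x120E11B (r,kernel):
  L0: frame=0x29 idx=9 entry=0x2D007 [P=1 RW=1 US=1 PS=0]
  L1: frame=0x2D idx=14 entry=0x2E007 [P=1 RW=1 US=1 PS=0]
  ⇒ phys 0x2E11B  [2 reads]
#1 VA=0x120E11B (r,kernel):
  TLB hit vpn=0x120E → PA=0x2E11B
#2 VA=0x1804675 (r,kernel):
  L0: frame=0x29 idx=12 entry=0x31007 [P=1 RW=1 US=1 PS=0]
  L1: frame=0x31 idx=4 entry=0x33007 [P=1 RW=1 US=1 PS=0]
  ⇒ phys 0x33675  [2 reads]
#3 VA=0x361ECF6 (r,kernel):
  L0: frame=0x29 idx=27 entry=0x35007 [P=1 RW=1 US=1 PS=0]
  L1: frame=0x35 idx=30 entry=0x36007 [P=1 RW=1 US=1 PS=0]
  ⇒ phys 0x36CF6  [2 reads]
#4 VA=0x3A1EF44 (r,kernel):
  L0: frame=0x29 idx=29 entry=0x38007 [P=1 RW=1 US=1 PS=0]
  L1: frame=0x38 idx=30 entry=0x3B007 [P=1 RW=1 US=1 PS=0]
  ⇒ phys 0x3BF44  [2 reads]
#5 VA=0x2C10B09 (r,kernel):
  L0: frame=0x29 idx=22 entry=0x3F007 [P=1 RW=1 US=1 PS=0]
  L1: frame=0x3F idx=16 entry=0x43007 [P=1 RW=1 US=1 PS=0]
  ⇒ phys 0x43B09  [2 reads]

Entries read for #4: 2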